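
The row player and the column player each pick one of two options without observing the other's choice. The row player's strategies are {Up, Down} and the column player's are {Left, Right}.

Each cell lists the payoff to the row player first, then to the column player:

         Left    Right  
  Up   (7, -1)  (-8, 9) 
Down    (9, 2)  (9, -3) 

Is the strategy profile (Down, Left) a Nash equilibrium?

At (Down, Left), the row player earns 9; switching to Up would give 7, so the row player has no profitable deviation.
The column player earns 2; switching to Right would give -3, so the column player has no profitable deviation.
Neither player can gain by a unilateral deviation, so this profile is a Nash equilibrium.

Yes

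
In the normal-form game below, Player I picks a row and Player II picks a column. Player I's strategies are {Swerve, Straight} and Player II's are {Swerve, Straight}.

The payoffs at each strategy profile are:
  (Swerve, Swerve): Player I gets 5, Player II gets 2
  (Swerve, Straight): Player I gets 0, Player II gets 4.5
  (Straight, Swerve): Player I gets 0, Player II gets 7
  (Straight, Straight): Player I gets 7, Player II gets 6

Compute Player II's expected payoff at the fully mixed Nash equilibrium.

First find p, the probability Player I plays Swerve, from Player II's indifference between Swerve and Straight: 2p + 7(1−p) = 4.5p + 6(1−p), giving p = 2/7.
Since Player II is indifferent in equilibrium, Player II's expected payoff equals the payoff from either column against (2/7, 5/7). Using Swerve: 2(2/7) + 7(5/7) = 39/7.

39/7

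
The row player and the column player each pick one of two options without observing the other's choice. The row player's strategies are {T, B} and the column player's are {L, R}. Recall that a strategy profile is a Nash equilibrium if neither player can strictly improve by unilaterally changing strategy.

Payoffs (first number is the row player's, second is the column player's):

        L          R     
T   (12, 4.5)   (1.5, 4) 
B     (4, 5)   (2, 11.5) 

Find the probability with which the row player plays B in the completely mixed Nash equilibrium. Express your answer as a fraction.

1/14

Let p be the probability that the row player plays T. In a completely mixed equilibrium, the column player must be indifferent between L and R.
The column player's expected payoff from L is 4.5p + 5(1−p); from R it is 4p + 11.5(1−p).
Setting these equal: −0.5p + 5 = −7.5p + 11.5, so p = 13/14.
Therefore the row player plays B with probability 1 − 13/14 = 1/14.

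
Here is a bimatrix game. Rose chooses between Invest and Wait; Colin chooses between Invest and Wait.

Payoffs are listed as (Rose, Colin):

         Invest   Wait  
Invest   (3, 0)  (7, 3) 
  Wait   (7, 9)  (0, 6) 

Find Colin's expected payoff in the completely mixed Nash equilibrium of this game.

First find p, the probability Rose plays Invest, from Colin's indifference between Invest and Wait: 9(1−p) = 3p + 6(1−p), giving p = 1/2.
Since Colin is indifferent in equilibrium, Colin's expected payoff equals the payoff from either column against (1/2, 1/2). Using Invest: 9(1/2) = 9/2.

9/2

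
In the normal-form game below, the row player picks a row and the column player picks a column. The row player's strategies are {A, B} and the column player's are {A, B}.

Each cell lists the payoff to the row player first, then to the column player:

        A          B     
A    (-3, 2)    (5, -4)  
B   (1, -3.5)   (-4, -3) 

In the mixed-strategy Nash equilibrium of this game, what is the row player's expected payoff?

First find y, the probability the column player plays A, from the row player's indifference between A and B: −3y + 5(1−y) = y − 4(1−y), giving y = 9/13.
Since the row player is indifferent in equilibrium, the row player's expected payoff equals the payoff from either row against (9/13, 4/13). Using A: −3(9/13) + 5(4/13) = -7/13.

-7/13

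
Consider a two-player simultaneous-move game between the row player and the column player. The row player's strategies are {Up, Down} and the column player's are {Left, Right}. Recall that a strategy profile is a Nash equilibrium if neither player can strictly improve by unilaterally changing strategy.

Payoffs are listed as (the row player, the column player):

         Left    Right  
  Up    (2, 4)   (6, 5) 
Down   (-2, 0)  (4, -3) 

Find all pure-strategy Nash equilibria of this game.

(Up, Right)

(Up, Left): the column player prefers Right (5 > 4) — not an equilibrium.
(Up, Right): the row player gets 6 ≥ 4 from Down, and the column player gets 5 ≥ 4 from Left — Nash equilibrium.
(Down, Left): the row player prefers Up (2 > -2) — not an equilibrium.
(Down, Right): the row player prefers Up (6 > 4); the column player prefers Left (0 > -3) — not an equilibrium.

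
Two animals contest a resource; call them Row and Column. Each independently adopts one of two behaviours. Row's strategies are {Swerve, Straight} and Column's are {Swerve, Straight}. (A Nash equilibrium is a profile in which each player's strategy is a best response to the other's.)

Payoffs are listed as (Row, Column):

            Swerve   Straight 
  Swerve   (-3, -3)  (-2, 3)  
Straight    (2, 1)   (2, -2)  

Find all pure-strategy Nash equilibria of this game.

(Straight, Swerve)

(Swerve, Swerve): Row prefers Straight (2 > -3); Column prefers Straight (3 > -3) — not an equilibrium.
(Swerve, Straight): Row prefers Straight (2 > -2) — not an equilibrium.
(Straight, Swerve): Row gets 2 ≥ -3 from Swerve, and Column gets 1 ≥ -2 from Straight — Nash equilibrium.
(Straight, Straight): Column prefers Swerve (1 > -2) — not an equilibrium.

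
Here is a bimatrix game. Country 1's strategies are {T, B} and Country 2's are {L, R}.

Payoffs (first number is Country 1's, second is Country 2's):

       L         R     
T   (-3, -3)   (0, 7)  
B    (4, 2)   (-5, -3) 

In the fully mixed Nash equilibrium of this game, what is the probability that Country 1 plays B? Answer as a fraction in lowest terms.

2/3

Let x be the probability that Country 1 plays T. In a completely mixed equilibrium, Country 2 must be indifferent between L and R.
Country 2's expected payoff from L is −3x + 2(1−x); from R it is 7x − 3(1−x).
Setting these equal: −5x + 2 = 10x − 3, so x = 1/3.
Therefore Country 1 plays B with probability 1 − 1/3 = 2/3.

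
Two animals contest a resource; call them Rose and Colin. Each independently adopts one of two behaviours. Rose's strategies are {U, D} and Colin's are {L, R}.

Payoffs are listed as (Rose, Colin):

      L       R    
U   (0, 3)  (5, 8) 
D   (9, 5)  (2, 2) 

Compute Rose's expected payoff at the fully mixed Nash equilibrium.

15/4

First find q, the probability Colin plays L, from Rose's indifference between U and D: 5(1−q) = 9q + 2(1−q), giving q = 1/4.
Since Rose is indifferent in equilibrium, Rose's expected payoff equals the payoff from either row against (1/4, 3/4). Using U: 5(3/4) = 15/4.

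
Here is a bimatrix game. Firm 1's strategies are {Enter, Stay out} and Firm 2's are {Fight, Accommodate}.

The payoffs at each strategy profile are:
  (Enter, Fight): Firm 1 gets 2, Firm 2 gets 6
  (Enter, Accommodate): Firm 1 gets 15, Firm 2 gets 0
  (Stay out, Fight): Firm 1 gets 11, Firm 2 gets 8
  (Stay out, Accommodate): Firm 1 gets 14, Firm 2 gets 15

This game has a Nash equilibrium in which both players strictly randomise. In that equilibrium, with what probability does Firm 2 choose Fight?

1/10

Let q be the probability that Firm 2 plays Fight. In a completely mixed equilibrium, Firm 1 must be indifferent between Enter and Stay out.
Firm 1's expected payoff from Enter is 2q + 15(1−q); from Stay out it is 11q + 14(1−q).
Setting these equal: −13q + 15 = −3q + 14, so q = 1/10.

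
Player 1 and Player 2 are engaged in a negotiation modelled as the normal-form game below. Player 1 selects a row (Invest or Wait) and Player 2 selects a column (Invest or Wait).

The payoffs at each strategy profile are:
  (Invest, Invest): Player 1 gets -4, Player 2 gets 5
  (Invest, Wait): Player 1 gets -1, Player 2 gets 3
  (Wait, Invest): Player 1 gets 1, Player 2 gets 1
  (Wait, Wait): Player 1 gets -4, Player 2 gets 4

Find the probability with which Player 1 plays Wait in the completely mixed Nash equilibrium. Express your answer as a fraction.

2/5

Let p be the probability that Player 1 plays Invest. In a completely mixed equilibrium, Player 2 must be indifferent between Invest and Wait.
Player 2's expected payoff from Invest is 5p + (1−p); from Wait it is 3p + 4(1−p).
Setting these equal: 4p + 1 = −p + 4, so p = 3/5.
Therefore Player 1 plays Wait with probability 1 − 3/5 = 2/5.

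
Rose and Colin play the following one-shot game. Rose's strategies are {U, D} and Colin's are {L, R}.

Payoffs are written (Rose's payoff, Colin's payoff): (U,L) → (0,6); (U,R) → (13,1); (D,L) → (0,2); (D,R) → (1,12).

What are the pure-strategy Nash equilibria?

(U, L): Rose gets 0 ≥ 0 from D, and Colin gets 6 ≥ 1 from R — Nash equilibrium.
(U, R): Colin prefers L (6 > 1) — not an equilibrium.
(D, L): Colin prefers R (12 > 2) — not an equilibrium.
(D, R): Rose prefers U (13 > 1) — not an equilibrium.

(U, L)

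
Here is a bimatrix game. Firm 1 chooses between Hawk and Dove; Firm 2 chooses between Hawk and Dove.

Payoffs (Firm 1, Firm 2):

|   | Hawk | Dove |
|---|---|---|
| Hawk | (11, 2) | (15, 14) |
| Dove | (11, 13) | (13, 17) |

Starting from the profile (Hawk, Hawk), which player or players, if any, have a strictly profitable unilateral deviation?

Firm 2

Firm 1 at (Hawk, Hawk) earns 11; deviating to Dove yields 11 — not better.
Firm 2 earns 2; deviating to Dove yields 14 — a strict improvement.
Only Firm 2 has a strictly profitable deviation.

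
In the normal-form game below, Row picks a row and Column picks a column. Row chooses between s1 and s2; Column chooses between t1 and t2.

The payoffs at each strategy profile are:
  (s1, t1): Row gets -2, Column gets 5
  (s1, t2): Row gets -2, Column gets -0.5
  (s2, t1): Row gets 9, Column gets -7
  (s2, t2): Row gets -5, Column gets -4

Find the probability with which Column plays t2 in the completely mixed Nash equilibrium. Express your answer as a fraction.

Let y be the probability that Column plays t1. In a completely mixed equilibrium, Row must be indifferent between s1 and s2.
Row's expected payoff from s1 is −2y − 2(1−y); from s2 it is 9y − 5(1−y).
Setting these equal: -2 = 14y − 5, so y = 3/14.
Therefore Column plays t2 with probability 1 − 3/14 = 11/14.

11/14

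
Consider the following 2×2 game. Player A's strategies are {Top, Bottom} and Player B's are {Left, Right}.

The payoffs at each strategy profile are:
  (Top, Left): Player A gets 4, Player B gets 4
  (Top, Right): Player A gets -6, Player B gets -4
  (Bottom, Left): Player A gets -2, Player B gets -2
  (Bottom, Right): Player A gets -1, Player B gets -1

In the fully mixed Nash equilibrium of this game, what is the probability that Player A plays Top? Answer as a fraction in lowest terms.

Let r be the probability that Player A plays Top. In a completely mixed equilibrium, Player B must be indifferent between Left and Right.
Player B's expected payoff from Left is 4r − 2(1−r); from Right it is −4r − (1−r).
Setting these equal: 6r − 2 = −3r − 1, so r = 1/9.

1/9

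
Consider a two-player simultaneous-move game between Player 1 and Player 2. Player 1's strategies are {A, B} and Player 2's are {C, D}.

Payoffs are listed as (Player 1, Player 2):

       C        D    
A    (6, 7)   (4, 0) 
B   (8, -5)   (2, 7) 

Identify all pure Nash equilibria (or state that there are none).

(A, C): Player 1 prefers B (8 > 6) — not an equilibrium.
(A, D): Player 2 prefers C (7 > 0) — not an equilibrium.
(B, C): Player 2 prefers D (7 > -5) — not an equilibrium.
(B, D): Player 1 prefers A (4 > 2) — not an equilibrium.

none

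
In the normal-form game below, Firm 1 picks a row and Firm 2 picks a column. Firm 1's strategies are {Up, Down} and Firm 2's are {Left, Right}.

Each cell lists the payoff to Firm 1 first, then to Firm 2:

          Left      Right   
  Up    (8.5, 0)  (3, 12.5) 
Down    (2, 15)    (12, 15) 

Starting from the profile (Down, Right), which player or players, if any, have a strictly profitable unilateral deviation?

Firm 1 at (Down, Right) earns 12; deviating to Up yields 3 — not better.
Firm 2 earns 15; deviating to Left yields 15 — not better.
Neither player can strictly improve; the profile is a Nash equilibrium.

Neither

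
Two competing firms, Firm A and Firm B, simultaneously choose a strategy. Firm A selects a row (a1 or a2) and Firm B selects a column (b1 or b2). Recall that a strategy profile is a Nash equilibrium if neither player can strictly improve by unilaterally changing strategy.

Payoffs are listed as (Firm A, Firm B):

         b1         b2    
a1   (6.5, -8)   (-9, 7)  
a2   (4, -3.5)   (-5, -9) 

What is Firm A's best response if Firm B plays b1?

a1

Against b1, Firm A earns 6.5 from a1 and 4 from a2.
So a1 is the best response.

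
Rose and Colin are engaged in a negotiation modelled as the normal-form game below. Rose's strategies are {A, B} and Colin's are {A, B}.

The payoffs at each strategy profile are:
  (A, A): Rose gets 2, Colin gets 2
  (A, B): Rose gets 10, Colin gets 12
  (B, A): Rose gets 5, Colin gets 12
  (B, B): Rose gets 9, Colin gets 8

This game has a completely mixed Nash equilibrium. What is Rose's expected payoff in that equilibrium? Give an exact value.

First find q, the probability Colin plays A, from Rose's indifference between A and B: 2q + 10(1−q) = 5q + 9(1−q), giving q = 1/4.
Since Rose is indifferent in equilibrium, Rose's expected payoff equals the payoff from either row against (1/4, 3/4). Using A: 2(1/4) + 10(3/4) = 8.

8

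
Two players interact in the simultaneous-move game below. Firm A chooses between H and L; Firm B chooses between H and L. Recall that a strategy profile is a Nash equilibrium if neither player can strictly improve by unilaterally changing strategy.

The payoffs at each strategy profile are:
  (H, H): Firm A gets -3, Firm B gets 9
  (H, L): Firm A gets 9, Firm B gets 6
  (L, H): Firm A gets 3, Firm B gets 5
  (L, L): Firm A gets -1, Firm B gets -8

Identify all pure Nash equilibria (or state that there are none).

(H, H): Firm A prefers L (3 > -3) — not an equilibrium.
(H, L): Firm B prefers H (9 > 6) — not an equilibrium.
(L, H): Firm A gets 3 ≥ -3 from H, and Firm B gets 5 ≥ -8 from L — Nash equilibrium.
(L, L): Firm A prefers H (9 > -1); Firm B prefers H (5 > -8) — not an equilibrium.

(L, H)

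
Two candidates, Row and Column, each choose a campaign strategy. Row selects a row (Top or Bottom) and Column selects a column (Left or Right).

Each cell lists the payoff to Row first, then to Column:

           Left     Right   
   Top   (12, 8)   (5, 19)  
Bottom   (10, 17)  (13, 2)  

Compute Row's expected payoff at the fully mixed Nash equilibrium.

First find q, the probability Column plays Left, from Row's indifference between Top and Bottom: 12q + 5(1−q) = 10q + 13(1−q), giving q = 4/5.
Since Row is indifferent in equilibrium, Row's expected payoff equals the payoff from either row against (4/5, 1/5). Using Top: 12(4/5) + 5(1/5) = 53/5.

53/5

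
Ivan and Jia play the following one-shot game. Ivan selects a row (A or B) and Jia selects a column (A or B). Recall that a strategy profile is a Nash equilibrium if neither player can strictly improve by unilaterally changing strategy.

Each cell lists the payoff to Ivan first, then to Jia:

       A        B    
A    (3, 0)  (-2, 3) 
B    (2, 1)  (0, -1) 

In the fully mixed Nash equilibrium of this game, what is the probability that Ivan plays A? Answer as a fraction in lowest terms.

2/5

Let x be the probability that Ivan plays A. In a completely mixed equilibrium, Jia must be indifferent between A and B.
Jia's expected payoff from A is (1−x); from B it is 3x − (1−x).
Setting these equal: −x + 1 = 4x − 1, so x = 2/5.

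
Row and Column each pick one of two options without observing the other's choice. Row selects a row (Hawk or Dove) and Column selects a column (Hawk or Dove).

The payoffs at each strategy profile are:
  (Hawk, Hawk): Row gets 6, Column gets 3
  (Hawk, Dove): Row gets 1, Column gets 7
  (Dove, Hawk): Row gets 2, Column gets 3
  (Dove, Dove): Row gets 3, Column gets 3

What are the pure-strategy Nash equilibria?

(Dove, Dove)

(Hawk, Hawk): Column prefers Dove (7 > 3) — not an equilibrium.
(Hawk, Dove): Row prefers Dove (3 > 1) — not an equilibrium.
(Dove, Hawk): Row prefers Hawk (6 > 2) — not an equilibrium.
(Dove, Dove): Row gets 3 ≥ 1 from Hawk, and Column gets 3 ≥ 3 from Hawk — Nash equilibrium.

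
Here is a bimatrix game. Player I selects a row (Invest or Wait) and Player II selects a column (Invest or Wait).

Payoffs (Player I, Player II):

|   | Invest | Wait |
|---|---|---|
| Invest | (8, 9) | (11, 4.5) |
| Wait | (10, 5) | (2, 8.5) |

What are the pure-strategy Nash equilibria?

none

(Invest, Invest): Player I prefers Wait (10 > 8) — not an equilibrium.
(Invest, Wait): Player II prefers Invest (9 > 4.5) — not an equilibrium.
(Wait, Invest): Player II prefers Wait (8.5 > 5) — not an equilibrium.
(Wait, Wait): Player I prefers Invest (11 > 2) — not an equilibrium.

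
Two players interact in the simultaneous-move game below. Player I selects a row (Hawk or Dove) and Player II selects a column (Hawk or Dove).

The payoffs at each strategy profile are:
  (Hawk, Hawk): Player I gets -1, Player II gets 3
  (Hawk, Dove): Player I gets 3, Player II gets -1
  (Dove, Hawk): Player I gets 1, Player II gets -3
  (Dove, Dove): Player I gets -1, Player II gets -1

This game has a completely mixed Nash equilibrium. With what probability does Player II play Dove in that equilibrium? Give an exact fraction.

1/3

Let c be the probability that Player II plays Hawk. In a completely mixed equilibrium, Player I must be indifferent between Hawk and Dove.
Player I's expected payoff from Hawk is −c + 3(1−c); from Dove it is c − (1−c).
Setting these equal: −4c + 3 = 2c − 1, so c = 2/3.
Therefore Player II plays Dove with probability 1 − 2/3 = 1/3.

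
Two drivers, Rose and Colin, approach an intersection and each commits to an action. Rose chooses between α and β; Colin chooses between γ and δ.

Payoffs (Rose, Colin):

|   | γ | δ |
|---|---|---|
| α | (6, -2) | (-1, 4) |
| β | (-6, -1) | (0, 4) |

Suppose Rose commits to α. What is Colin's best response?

Against α, Colin earns -2 from γ and 4 from δ.
So δ is the best response.

δ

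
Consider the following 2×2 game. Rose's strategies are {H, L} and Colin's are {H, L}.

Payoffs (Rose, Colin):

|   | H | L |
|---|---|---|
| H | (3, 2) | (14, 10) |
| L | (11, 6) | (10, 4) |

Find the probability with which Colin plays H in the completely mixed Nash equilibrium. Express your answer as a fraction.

1/3

Let y be the probability that Colin plays H. In a completely mixed equilibrium, Rose must be indifferent between H and L.
Rose's expected payoff from H is 3y + 14(1−y); from L it is 11y + 10(1−y).
Setting these equal: −11y + 14 = y + 10, so y = 1/3.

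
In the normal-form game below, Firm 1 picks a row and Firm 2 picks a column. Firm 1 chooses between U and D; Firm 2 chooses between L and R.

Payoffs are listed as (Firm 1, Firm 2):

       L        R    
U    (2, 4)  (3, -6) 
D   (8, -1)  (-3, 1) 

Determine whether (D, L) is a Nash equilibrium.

No

At (D, L), Firm 1 earns 8; switching to U would give 2, so Firm 1 has no profitable deviation.
Firm 2 earns -1; switching to R would give 1, so Firm 2 would deviate.
Since at least one player can profitably deviate, this is not a Nash equilibrium.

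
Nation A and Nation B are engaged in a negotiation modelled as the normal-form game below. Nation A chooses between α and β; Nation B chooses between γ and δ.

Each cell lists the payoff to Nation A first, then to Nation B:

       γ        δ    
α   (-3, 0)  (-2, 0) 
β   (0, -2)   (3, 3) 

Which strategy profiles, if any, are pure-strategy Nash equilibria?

(α, γ): Nation A prefers β (0 > -3) — not an equilibrium.
(α, δ): Nation A prefers β (3 > -2) — not an equilibrium.
(β, γ): Nation B prefers δ (3 > -2) — not an equilibrium.
(β, δ): Nation A gets 3 ≥ -2 from α, and Nation B gets 3 ≥ -2 from γ — Nash equilibrium.

(β, δ)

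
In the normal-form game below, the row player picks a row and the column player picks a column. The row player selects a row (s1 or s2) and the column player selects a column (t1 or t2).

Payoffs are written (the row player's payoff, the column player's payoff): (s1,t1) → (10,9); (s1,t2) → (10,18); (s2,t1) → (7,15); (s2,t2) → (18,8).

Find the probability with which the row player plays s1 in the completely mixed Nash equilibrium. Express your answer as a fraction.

Let x be the probability that the row player plays s1. In a completely mixed equilibrium, the column player must be indifferent between t1 and t2.
The column player's expected payoff from t1 is 9x + 15(1−x); from t2 it is 18x + 8(1−x).
Setting these equal: −6x + 15 = 10x + 8, so x = 7/16.

7/16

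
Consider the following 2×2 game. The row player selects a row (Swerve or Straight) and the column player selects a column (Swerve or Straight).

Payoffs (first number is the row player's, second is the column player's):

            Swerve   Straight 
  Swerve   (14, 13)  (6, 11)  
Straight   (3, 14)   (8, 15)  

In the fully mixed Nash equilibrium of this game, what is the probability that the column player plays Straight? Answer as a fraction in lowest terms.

Let c be the probability that the column player plays Swerve. In a completely mixed equilibrium, the row player must be indifferent between Swerve and Straight.
The row player's expected payoff from Swerve is 14c + 6(1−c); from Straight it is 3c + 8(1−c).
Setting these equal: 8c + 6 = −5c + 8, so c = 2/13.
Therefore the column player plays Straight with probability 1 − 2/13 = 11/13.

11/13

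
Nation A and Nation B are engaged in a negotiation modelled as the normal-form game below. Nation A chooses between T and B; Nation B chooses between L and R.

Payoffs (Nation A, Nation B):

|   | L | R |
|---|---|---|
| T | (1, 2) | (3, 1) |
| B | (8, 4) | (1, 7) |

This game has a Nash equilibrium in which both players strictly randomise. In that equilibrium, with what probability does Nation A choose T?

3/4

Let x be the probability that Nation A plays T. In a completely mixed equilibrium, Nation B must be indifferent between L and R.
Nation B's expected payoff from L is 2x + 4(1−x); from R it is x + 7(1−x).
Setting these equal: −2x + 4 = −6x + 7, so x = 3/4.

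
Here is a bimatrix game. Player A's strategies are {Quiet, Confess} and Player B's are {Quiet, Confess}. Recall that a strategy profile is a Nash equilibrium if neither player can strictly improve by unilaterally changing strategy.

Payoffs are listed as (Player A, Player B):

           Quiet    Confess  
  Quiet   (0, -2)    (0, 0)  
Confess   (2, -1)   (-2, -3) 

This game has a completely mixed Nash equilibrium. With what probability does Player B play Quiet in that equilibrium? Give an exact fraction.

1/2

Let y be the probability that Player B plays Quiet. In a completely mixed equilibrium, Player A must be indifferent between Quiet and Confess.
Player A's expected payoff from Quiet is 0; from Confess it is 2y − 2(1−y).
Setting these equal: 0 = 4y − 2, so y = 1/2.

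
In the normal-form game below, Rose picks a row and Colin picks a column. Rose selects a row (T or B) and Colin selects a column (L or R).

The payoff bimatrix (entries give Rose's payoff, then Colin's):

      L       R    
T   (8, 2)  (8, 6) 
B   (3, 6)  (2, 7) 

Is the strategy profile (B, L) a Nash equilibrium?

No

At (B, L), Rose earns 3; switching to T would give 8, so Rose would deviate.
Colin earns 6; switching to R would give 7, so Colin would deviate.
Since at least one player can profitably deviate, this is not a Nash equilibrium.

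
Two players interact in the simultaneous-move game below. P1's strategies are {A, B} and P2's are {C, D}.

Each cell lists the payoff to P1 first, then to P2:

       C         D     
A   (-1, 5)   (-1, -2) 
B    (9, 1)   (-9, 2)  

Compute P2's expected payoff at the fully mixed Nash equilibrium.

3/2

First find x, the probability P1 plays A, from P2's indifference between C and D: 5x + (1−x) = −2x + 2(1−x), giving x = 1/8.
Since P2 is indifferent in equilibrium, P2's expected payoff equals the payoff from either column against (1/8, 7/8). Using C: 5(1/8) + (7/8) = 3/2.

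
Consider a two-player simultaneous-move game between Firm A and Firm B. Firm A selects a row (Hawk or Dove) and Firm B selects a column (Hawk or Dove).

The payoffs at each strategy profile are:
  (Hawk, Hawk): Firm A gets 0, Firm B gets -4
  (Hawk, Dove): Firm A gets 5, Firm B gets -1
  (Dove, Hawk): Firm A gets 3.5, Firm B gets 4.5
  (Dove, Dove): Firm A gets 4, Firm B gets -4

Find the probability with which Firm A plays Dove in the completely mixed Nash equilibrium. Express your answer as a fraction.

Let r be the probability that Firm A plays Hawk. In a completely mixed equilibrium, Firm B must be indifferent between Hawk and Dove.
Firm B's expected payoff from Hawk is −4r + 4.5(1−r); from Dove it is −r − 4(1−r).
Setting these equal: −8.5r + 4.5 = 3r − 4, so r = 17/23.
Therefore Firm A plays Dove with probability 1 − 17/23 = 6/23.

6/23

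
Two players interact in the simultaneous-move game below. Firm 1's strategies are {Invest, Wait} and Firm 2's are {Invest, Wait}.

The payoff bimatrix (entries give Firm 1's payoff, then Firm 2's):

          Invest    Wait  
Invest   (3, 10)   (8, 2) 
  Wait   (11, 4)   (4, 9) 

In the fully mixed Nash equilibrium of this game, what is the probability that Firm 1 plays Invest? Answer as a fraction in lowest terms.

Let x be the probability that Firm 1 plays Invest. In a completely mixed equilibrium, Firm 2 must be indifferent between Invest and Wait.
Firm 2's expected payoff from Invest is 10x + 4(1−x); from Wait it is 2x + 9(1−x).
Setting these equal: 6x + 4 = −7x + 9, so x = 5/13.

5/13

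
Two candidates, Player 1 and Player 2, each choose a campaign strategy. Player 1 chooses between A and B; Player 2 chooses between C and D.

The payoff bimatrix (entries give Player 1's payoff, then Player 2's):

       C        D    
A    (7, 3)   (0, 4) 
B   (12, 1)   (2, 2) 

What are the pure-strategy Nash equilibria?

(A, C): Player 1 prefers B (12 > 7); Player 2 prefers D (4 > 3) — not an equilibrium.
(A, D): Player 1 prefers B (2 > 0) — not an equilibrium.
(B, C): Player 2 prefers D (2 > 1) — not an equilibrium.
(B, D): Player 1 gets 2 ≥ 0 from A, and Player 2 gets 2 ≥ 1 from C — Nash equilibrium.

(B, D)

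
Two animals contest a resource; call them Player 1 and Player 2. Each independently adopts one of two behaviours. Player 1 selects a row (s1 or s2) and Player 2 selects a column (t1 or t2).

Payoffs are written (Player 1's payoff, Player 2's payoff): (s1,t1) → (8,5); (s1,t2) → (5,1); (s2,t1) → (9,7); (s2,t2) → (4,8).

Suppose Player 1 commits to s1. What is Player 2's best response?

Against s1, Player 2 earns 5 from t1 and 1 from t2.
So t1 is the best response.

t1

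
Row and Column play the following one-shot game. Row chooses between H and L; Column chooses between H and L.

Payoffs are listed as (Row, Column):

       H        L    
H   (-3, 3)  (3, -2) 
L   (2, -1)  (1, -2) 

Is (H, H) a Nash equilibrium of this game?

No

At (H, H), Row earns -3; switching to L would give 2, so Row would deviate.
Column earns 3; switching to L would give -2, so Column has no profitable deviation.
Since at least one player can profitably deviate, this is not a Nash equilibrium.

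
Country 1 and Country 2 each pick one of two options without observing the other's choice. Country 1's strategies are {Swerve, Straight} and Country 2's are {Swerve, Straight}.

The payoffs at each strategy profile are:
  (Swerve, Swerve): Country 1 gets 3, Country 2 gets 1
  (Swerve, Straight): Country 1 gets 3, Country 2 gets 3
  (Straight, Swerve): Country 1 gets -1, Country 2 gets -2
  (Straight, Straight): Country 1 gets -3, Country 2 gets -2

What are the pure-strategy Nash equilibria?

(Swerve, Swerve): Country 2 prefers Straight (3 > 1) — not an equilibrium.
(Swerve, Straight): Country 1 gets 3 ≥ -3 from Straight, and Country 2 gets 3 ≥ 1 from Swerve — Nash equilibrium.
(Straight, Swerve): Country 1 prefers Swerve (3 > -1) — not an equilibrium.
(Straight, Straight): Country 1 prefers Swerve (3 > -3) — not an equilibrium.

(Swerve, Straight)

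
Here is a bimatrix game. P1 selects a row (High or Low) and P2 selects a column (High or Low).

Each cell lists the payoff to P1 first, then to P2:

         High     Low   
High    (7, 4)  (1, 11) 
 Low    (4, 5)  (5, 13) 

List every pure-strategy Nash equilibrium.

(Low, Low)

(High, High): P2 prefers Low (11 > 4) — not an equilibrium.
(High, Low): P1 prefers Low (5 > 1) — not an equilibrium.
(Low, High): P1 prefers High (7 > 4); P2 prefers Low (13 > 5) — not an equilibrium.
(Low, Low): P1 gets 5 ≥ 1 from High, and P2 gets 13 ≥ 5 from High — Nash equilibrium.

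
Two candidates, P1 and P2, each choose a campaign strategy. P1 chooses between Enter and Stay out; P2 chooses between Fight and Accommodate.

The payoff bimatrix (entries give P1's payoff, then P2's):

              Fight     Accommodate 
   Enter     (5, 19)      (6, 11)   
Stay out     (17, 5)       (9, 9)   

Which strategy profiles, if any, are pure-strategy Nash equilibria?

(Enter, Fight): P1 prefers Stay out (17 > 5) — not an equilibrium.
(Enter, Accommodate): P1 prefers Stay out (9 > 6); P2 prefers Fight (19 > 11) — not an equilibrium.
(Stay out, Fight): P2 prefers Accommodate (9 > 5) — not an equilibrium.
(Stay out, Accommodate): P1 gets 9 ≥ 6 from Enter, and P2 gets 9 ≥ 5 from Fight — Nash equilibrium.

(Stay out, Accommodate)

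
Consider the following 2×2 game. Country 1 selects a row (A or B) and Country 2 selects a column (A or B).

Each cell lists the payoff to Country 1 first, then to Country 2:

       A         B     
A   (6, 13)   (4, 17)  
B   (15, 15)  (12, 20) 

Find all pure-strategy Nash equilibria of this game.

(A, A): Country 1 prefers B (15 > 6); Country 2 prefers B (17 > 13) — not an equilibrium.
(A, B): Country 1 prefers B (12 > 4) — not an equilibrium.
(B, A): Country 2 prefers B (20 > 15) — not an equilibrium.
(B, B): Country 1 gets 12 ≥ 4 from A, and Country 2 gets 20 ≥ 15 from A — Nash equilibrium.

(B, B)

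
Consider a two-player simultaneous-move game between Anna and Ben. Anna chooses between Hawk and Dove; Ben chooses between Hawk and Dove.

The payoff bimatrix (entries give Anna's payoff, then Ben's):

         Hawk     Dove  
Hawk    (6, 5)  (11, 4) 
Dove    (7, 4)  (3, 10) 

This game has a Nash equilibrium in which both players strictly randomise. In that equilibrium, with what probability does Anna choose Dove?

1/7

Let x be the probability that Anna plays Hawk. In a completely mixed equilibrium, Ben must be indifferent between Hawk and Dove.
Ben's expected payoff from Hawk is 5x + 4(1−x); from Dove it is 4x + 10(1−x).
Setting these equal: x + 4 = −6x + 10, so x = 6/7.
Therefore Anna plays Dove with probability 1 − 6/7 = 1/7.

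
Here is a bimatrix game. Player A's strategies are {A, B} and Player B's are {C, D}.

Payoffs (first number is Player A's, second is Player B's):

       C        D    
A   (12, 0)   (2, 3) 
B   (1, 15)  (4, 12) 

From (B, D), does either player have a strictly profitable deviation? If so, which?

Player A at (B, D) earns 4; deviating to A yields 2 — not better.
Player B earns 12; deviating to C yields 15 — a strict improvement.
Only Player B has a strictly profitable deviation.

Player B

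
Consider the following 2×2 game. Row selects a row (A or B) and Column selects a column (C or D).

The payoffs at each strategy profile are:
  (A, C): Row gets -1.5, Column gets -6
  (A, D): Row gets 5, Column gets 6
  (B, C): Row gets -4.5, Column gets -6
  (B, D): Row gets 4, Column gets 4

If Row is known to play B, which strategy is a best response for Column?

Against B, Column earns -6 from C and 4 from D.
So D is the best response.

D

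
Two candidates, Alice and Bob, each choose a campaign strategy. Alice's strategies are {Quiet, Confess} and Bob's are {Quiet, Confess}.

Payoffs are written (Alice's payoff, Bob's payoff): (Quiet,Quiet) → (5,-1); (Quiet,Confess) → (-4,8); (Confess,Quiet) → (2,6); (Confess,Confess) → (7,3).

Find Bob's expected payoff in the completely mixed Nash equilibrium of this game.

First find p, the probability Alice plays Quiet, from Bob's indifference between Quiet and Confess: −p + 6(1−p) = 8p + 3(1−p), giving p = 1/4.
Since Bob is indifferent in equilibrium, Bob's expected payoff equals the payoff from either column against (1/4, 3/4). Using Quiet: −(1/4) + 6(3/4) = 17/4.

17/4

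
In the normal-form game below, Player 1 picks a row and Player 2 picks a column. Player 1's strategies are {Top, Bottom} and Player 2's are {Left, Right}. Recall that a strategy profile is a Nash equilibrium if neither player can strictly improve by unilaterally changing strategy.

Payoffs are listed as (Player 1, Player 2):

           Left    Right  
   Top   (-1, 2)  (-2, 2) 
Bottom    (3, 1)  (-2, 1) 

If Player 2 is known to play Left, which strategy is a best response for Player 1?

Against Left, Player 1 earns -1 from Top and 3 from Bottom.
So Bottom is the best response.

Bottom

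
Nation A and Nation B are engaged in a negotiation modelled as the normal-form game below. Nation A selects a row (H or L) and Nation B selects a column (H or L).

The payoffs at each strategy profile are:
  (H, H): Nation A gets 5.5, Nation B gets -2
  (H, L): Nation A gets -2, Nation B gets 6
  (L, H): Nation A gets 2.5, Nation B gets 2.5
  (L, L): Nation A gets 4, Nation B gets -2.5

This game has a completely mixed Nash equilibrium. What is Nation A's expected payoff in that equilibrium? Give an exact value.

First find q, the probability Nation B plays H, from Nation A's indifference between H and L: 5.5q − 2(1−q) = 2.5q + 4(1−q), giving q = 2/3.
Since Nation A is indifferent in equilibrium, Nation A's expected payoff equals the payoff from either row against (2/3, 1/3). Using H: 5.5(2/3) − 2(1/3) = 3.

3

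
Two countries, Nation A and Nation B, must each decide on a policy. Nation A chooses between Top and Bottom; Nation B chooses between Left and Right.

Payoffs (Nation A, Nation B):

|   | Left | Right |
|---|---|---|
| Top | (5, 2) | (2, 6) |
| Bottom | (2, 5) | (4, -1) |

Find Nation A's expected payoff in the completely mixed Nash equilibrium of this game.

First find q, the probability Nation B plays Left, from Nation A's indifference between Top and Bottom: 5q + 2(1−q) = 2q + 4(1−q), giving q = 2/5.
Since Nation A is indifferent in equilibrium, Nation A's expected payoff equals the payoff from either row against (2/5, 3/5). Using Top: 5(2/5) + 2(3/5) = 16/5.

16/5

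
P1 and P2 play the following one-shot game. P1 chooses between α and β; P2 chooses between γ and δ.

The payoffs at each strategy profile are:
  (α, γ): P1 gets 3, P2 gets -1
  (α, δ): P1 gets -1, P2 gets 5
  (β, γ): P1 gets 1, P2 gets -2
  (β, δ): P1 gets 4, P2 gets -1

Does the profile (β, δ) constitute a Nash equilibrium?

At (β, δ), P1 earns 4; switching to α would give -1, so P1 has no profitable deviation.
P2 earns -1; switching to γ would give -2, so P2 has no profitable deviation.
Neither player can gain by a unilateral deviation, so this profile is a Nash equilibrium.

Yes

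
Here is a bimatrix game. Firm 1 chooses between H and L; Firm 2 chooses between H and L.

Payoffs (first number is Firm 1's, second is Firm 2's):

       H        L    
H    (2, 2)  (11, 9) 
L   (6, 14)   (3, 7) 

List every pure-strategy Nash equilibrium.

(H, H): Firm 1 prefers L (6 > 2); Firm 2 prefers L (9 > 2) — not an equilibrium.
(H, L): Firm 1 gets 11 ≥ 3 from L, and Firm 2 gets 9 ≥ 2 from H — Nash equilibrium.
(L, H): Firm 1 gets 6 ≥ 2 from H, and Firm 2 gets 14 ≥ 7 from L — Nash equilibrium.
(L, L): Firm 1 prefers H (11 > 3); Firm 2 prefers H (14 > 7) — not an equilibrium.

(H, L) and (L, H)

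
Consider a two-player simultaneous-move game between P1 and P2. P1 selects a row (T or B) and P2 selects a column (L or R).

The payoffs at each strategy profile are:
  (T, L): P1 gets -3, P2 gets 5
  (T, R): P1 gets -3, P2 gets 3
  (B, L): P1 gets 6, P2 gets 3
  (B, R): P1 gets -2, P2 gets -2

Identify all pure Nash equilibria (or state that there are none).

(T, L): P1 prefers B (6 > -3) — not an equilibrium.
(T, R): P1 prefers B (-2 > -3); P2 prefers L (5 > 3) — not an equilibrium.
(B, L): P1 gets 6 ≥ -3 from T, and P2 gets 3 ≥ -2 from R — Nash equilibrium.
(B, R): P2 prefers L (3 > -2) — not an equilibrium.

(B, L)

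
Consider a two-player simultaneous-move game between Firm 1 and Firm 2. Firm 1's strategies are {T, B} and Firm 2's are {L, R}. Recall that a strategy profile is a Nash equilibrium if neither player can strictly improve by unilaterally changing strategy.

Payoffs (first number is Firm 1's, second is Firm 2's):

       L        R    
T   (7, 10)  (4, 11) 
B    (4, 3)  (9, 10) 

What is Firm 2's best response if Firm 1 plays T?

Against T, Firm 2 earns 10 from L and 11 from R.
So R is the best response.

R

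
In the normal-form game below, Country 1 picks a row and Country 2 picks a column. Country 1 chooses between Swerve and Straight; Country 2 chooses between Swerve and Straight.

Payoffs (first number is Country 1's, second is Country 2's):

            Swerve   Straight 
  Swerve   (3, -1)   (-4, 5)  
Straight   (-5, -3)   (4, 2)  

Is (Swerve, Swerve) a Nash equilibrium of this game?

At (Swerve, Swerve), Country 1 earns 3; switching to Straight would give -5, so Country 1 has no profitable deviation.
Country 2 earns -1; switching to Straight would give 5, so Country 2 would deviate.
Since at least one player can profitably deviate, this is not a Nash equilibrium.

No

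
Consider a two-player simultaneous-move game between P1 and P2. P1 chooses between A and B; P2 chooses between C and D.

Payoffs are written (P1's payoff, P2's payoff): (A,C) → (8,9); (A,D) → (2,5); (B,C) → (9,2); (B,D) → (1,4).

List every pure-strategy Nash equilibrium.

none

(A, C): P1 prefers B (9 > 8) — not an equilibrium.
(A, D): P2 prefers C (9 > 5) — not an equilibrium.
(B, C): P2 prefers D (4 > 2) — not an equilibrium.
(B, D): P1 prefers A (2 > 1) — not an equilibrium.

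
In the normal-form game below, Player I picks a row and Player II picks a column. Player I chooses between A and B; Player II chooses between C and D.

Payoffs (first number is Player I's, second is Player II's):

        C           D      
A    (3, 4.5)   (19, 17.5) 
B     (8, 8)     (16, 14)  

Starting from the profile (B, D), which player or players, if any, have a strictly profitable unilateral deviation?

Player I

Player I at (B, D) earns 16; deviating to A yields 19 — a strict improvement.
Player II earns 14; deviating to C yields 8 — not better.
Only Player I has a strictly profitable deviation.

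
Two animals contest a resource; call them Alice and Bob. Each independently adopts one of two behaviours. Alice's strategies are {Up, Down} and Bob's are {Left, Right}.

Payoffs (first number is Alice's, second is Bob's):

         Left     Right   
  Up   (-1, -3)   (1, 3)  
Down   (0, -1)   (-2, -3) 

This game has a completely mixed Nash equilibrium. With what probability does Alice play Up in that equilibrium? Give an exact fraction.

Let x be the probability that Alice plays Up. In a completely mixed equilibrium, Bob must be indifferent between Left and Right.
Bob's expected payoff from Left is −3x − (1−x); from Right it is 3x − 3(1−x).
Setting these equal: −2x − 1 = 6x − 3, so x = 1/4.

1/4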